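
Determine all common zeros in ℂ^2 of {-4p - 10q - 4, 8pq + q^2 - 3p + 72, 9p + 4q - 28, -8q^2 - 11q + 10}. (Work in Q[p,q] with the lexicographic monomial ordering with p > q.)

{(4, -2)}

Compute a lex Gröbner basis by Buchberger's algorithm.
f_1 = -4p - 10q - 4, LT = p.
f_2 = 8pq - 3p + q^2 + 72, LT = pq.
f_3 = 9p + 4q - 28, LT = p.
f_4 = -8q^2 - 11q + 10, LT = q^2.

S(f_1,f_2): lcm = pq. S = 3/8p + 19/8q^2 + q - 9.
  leading term p: subtract (-3/32)·f_1 from 3/8p + 19/8q^2 + q - 9 → 19/8q^2 + 1/16q - 75/8
  leading term q^2: subtract (-19/64)·f_4 from 19/8q^2 + 1/16q - 75/8 → -205/64q - 205/32
  leading term q: no divisor's leading term divides it; move -205/64q to the remainder.
  leading term 1: no divisor's leading term divides it; move -205/32 to the remainder.
  remainder -205/64q - 205/32 ≠ 0; add h_5 = -205/64q - 205/32 to the basis.

S(f_1,f_3): lcm = p. S = 37/18q + 37/9.
  leading term q: subtract (-1184/1845)·h_5 from 37/18q + 37/9 → 0
  remainder 0.

S(f_1,f_4): leading monomials are coprime, so the S-polynomial reduces to 0 (Buchberger's first criterion).
S(f_2,f_3): lcm = pq. S = -3/8p - 23/72q^2 + 28/9q + 9.
  leading term p: subtract (3/32)·f_1 from -3/8p - 23/72q^2 + 28/9q + 9 → -23/72q^2 + 583/144q + 75/8
  leading term q^2: subtract (23/576)·f_4 from -23/72q^2 + 583/144q + 75/8 → 2585/576q + 2585/288
  leading term q: subtract (-517/369)·h_5 from 2585/576q + 2585/288 → 0
  remainder 0.

S(f_2,f_4): lcm = pq^2. S = -7/4pq + 5/4p + 1/8q^3 + 9q.
  leading term pq: subtract (7/16q)·f_1 from -7/4pq + 5/4p + 1/8q^3 + 9q → 5/4p + 1/8q^3 + 35/8q^2 + 43/4q
  leading term p: subtract (-5/16)·f_1 from 5/4p + 1/8q^3 + 35/8q^2 + 43/4q → 1/8q^3 + 35/8q^2 + 61/8q - 5/4
  leading term q^3: subtract (-1/64q)·f_4 from 1/8q^3 + 35/8q^2 + 61/8q - 5/4 → 269/64q^2 + 249/32q - 5/4
  leading term q^2: subtract (-269/512)·f_4 from 269/64q^2 + 249/32q - 5/4 → 1025/512q + 1025/256
  leading term q: subtract (-5/8)·h_5 from 1025/512q + 1025/256 → 0
  remainder 0.

S(f_3,f_4): leading monomials are coprime, so the S-polynomial reduces to 0 (Buchberger's first criterion).
S(f_1,h_5): leading monomials are coprime, so the S-polynomial reduces to 0 (Buchberger's first criterion).
S(f_2,h_5): lcm = pq. S = -19/8p + 1/8q^2 + 9.
  leading term p: subtract (19/32)·f_1 from -19/8p + 1/8q^2 + 9 → 1/8q^2 + 95/16q + 91/8
  leading term q^2: subtract (-1/64)·f_4 from 1/8q^2 + 95/16q + 91/8 → 369/64q + 369/32
  leading term q: subtract (-9/5)·h_5 from 369/64q + 369/32 → 0
  remainder 0.

S(f_3,h_5): leading monomials are coprime, so the S-polynomial reduces to 0 (Buchberger's first criterion).
S(f_4,h_5): lcm = q^2. S = -5/8q - 5/4.
  leading term q: subtract (8/41)·h_5 from -5/8q - 5/4 → 0
  remainder 0.

Every S-polynomial of the final basis reduces to 0, so we have a Gröbner basis.
Inter-reduce: drop elements whose leading term is divisible by another's, tail-reduce, and make monic.
Reduced Gröbner basis: {p - 4, q + 2}.

Elimination: the polynomial q + 2 lies in the elimination ideal for q, so q ∈ {-2}. For each such q, the remaining basis elements (now univariate) give the rest of the solution.
  q = -2: the earlier basis element becomes p - 4 = 0, giving p = 4 — point (4, -2).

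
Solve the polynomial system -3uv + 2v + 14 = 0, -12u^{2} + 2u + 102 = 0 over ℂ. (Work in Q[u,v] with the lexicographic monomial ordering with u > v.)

Compute a lex Gröbner basis by Buchberger's algorithm.
f_1 = -3uv + 2v + 14, LT = uv.
f_2 = -12u^{2} + 2u + 102, LT = u^{2}.

S(f_1,f_2): lcm = u^{2}v. S = -\tfrac{1}{2}uv - \tfrac{14}{3}u + \tfrac{17}{2}v.
  reduce S modulo (f_1, f_2):
  remainder -\tfrac{14}{3}u + \tfrac{49}{6}v - \tfrac{7}{3} ≠ 0; add h_3 = -\tfrac{14}{3}u + \tfrac{49}{6}v - \tfrac{7}{3} to the basis.

S(f_1,h_3): lcm = uv. S = \tfrac{7}{4}v^{2} - \tfrac{7}{6}v - \tfrac{14}{3}.
  reduce S modulo (f_1, f_2, h_3):
  remainder \tfrac{7}{4}v^{2} - \tfrac{7}{6}v - \tfrac{14}{3} ≠ 0; add h_4 = \tfrac{7}{4}v^{2} - \tfrac{7}{6}v - \tfrac{14}{3} to the basis.

The other S-polynomials (S(f_2,h_3), S(f_1,h_4), S(f_2,h_4), S(h_3,h_4)) all reduce to 0 modulo the current basis, so we have a Gröbner basis.
Inter-reduce: drop elements whose leading term is divisible by another's, tail-reduce, and make monic.
Reduced Gröbner basis: {u - \tfrac{7}{4}v + \tfrac{1}{2}, v^{2} - \tfrac{2}{3}v - \tfrac{8}{3}}.

Elimination: the polynomial v^{2} - \tfrac{2}{3}v - \tfrac{8}{3} lies in the elimination ideal for v, so v ∈ {-4/3, 2}. For each such v, the remaining basis elements (now univariate) give the rest of the solution.
  v = -4/3: the earlier basis element becomes u + \tfrac{17}{6} = 0, giving u = -17/6 — point (-17/6, -4/3).
  v = 2: the earlier basis element becomes u - 3 = 0, giving u = 3 — point (3, 2).
Zero-dimensionality of the ideal guarantees finitely many solutions over ℂ.

{(-17/6, -4/3), (3, 2)}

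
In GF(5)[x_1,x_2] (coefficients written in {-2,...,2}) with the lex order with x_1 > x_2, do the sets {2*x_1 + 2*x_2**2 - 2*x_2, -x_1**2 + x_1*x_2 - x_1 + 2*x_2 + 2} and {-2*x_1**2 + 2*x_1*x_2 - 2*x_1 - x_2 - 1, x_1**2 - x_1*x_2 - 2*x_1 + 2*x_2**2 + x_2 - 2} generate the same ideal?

Yes, the ideals are equal.

Equality of ideals is decidable: compute both reduced Gröbner bases (unique for the ordering) and check whether they agree.
Buchberger on the first generating set:
f_1 = 2*x_1 + 2*x_2**2 - 2*x_2, LT = x_1.
f_2 = -x_1**2 + x_1*x_2 - x_1 + 2*x_2 + 2, LT = x_1**2.

S(f_1,f_2): lcm = x_1**2. S = x_1*x_2**2 - x_1 + 2*x_2 + 2.
  leading term x_1*x_2**2: subtract (-2*x_2**2)·f_1 from x_1*x_2**2 - x_1 + 2*x_2 + 2 → -x_1 - x_2**4 + x_2**3 + 2*x_2 + 2
  leading term x_1: subtract (2)·f_1 from -x_1 - x_2**4 + x_2**3 + 2*x_2 + 2 → -x_2**4 + x_2**3 + x_2**2 + x_2 + 2
  leading term x_2**4: no divisor's leading term divides it; move -x_2**4 to the remainder.
  leading term x_2**3: no divisor's leading term divides it; move x_2**3 to the remainder.
  leading term x_2**2: no divisor's leading term divides it; move x_2**2 to the remainder.
  leading term x_2: no divisor's leading term divides it; move x_2 to the remainder.
  leading term 1: no divisor's leading term divides it; move 2 to the remainder.
  remainder -x_2**4 + x_2**3 + x_2**2 + x_2 + 2 ≠ 0; add g_3 = -x_2**4 + x_2**3 + x_2**2 + x_2 + 2 to the basis.

S(f_1,g_3): leading monomials are coprime, so the S-polynomial reduces to 0 (Buchberger's first criterion).
S(f_2,g_3): leading monomials are coprime, so the S-polynomial reduces to 0 (Buchberger's first criterion).
Every S-polynomial of the final basis reduces to 0, so we have a Gröbner basis.
Inter-reduce: drop elements whose leading term is divisible by another's, tail-reduce, and make monic.
Reduced Gröbner basis: {x_1 + x_2**2 - x_2, x_2**4 - x_2**3 - x_2**2 - x_2 - 2}.

Buchberger on the second generating set:
h_1 = -2*x_1**2 + 2*x_1*x_2 - 2*x_1 - x_2 - 1, LT = x_1**2.
h_2 = x_1**2 - x_1*x_2 - 2*x_1 + 2*x_2**2 + x_2 - 2, LT = x_1**2.

S(h_1,h_2): lcm = x_1**2. S = -2*x_1 - 2*x_2**2 + 2*x_2.
  leading term x_1: no divisor's leading term divides it; move -2*x_1 to the remainder.
  leading term x_2**2: no divisor's leading term divides it; move -2*x_2**2 to the remainder.
  leading term x_2: no divisor's leading term divides it; move 2*x_2 to the remainder.
  remainder -2*x_1 - 2*x_2**2 + 2*x_2 ≠ 0; add k_3 = -2*x_1 - 2*x_2**2 + 2*x_2 to the basis.

S(h_1,k_3): lcm = x_1**2. S = -x_1*x_2**2 + x_1 - 2*x_2 - 2.
  leading term x_1*x_2**2: subtract (-2*x_2**2)·k_3 from -x_1*x_2**2 + x_1 - 2*x_2 - 2 → x_1 + x_2**4 - x_2**3 - 2*x_2 - 2
  leading term x_1: subtract (2)·k_3 from x_1 + x_2**4 - x_2**3 - 2*x_2 - 2 → x_2**4 - x_2**3 - x_2**2 - x_2 - 2
  leading term x_2**4: no divisor's leading term divides it; move x_2**4 to the remainder.
  leading term x_2**3: no divisor's leading term divides it; move -x_2**3 to the remainder.
  leading term x_2**2: no divisor's leading term divides it; move -x_2**2 to the remainder.
  leading term x_2: no divisor's leading term divides it; move -x_2 to the remainder.
  leading term 1: no divisor's leading term divides it; move -2 to the remainder.
  remainder x_2**4 - x_2**3 - x_2**2 - x_2 - 2 ≠ 0; add k_4 = x_2**4 - x_2**3 - x_2**2 - x_2 - 2 to the basis.

S(h_2,k_3): lcm = x_1**2. S = -x_1*x_2**2 - 2*x_1 + 2*x_2**2 + x_2 - 2.
  leading term x_1*x_2**2: subtract (-2*x_2**2)·k_3 from -x_1*x_2**2 - 2*x_1 + 2*x_2**2 + x_2 - 2 → -2*x_1 + x_2**4 - x_2**3 + 2*x_2**2 + x_2 - 2
  leading term x_1: subtract (1)·k_3 from -2*x_1 + x_2**4 - x_2**3 + 2*x_2**2 + x_2 - 2 → x_2**4 - x_2**3 - x_2**2 - x_2 - 2
  leading term x_2**4: subtract (1)·k_4 from x_2**4 - x_2**3 - x_2**2 - x_2 - 2 → 0
  remainder 0.

S(h_1,k_4): leading monomials are coprime, so the S-polynomial reduces to 0 (Buchberger's first criterion).
S(h_2,k_4): leading monomials are coprime, so the S-polynomial reduces to 0 (Buchberger's first criterion).
S(k_3,k_4): leading monomials are coprime, so the S-polynomial reduces to 0 (Buchberger's first criterion).
Every S-polynomial of the final basis reduces to 0, so we have a Gröbner basis.
Inter-reduce: drop elements whose leading term is divisible by another's, tail-reduce, and make monic.
Reduced Gröbner basis: {x_1 + x_2**2 - x_2, x_2**4 - x_2**3 - x_2**2 - x_2 - 2}.

The two bases agree; hence the ideals are identical.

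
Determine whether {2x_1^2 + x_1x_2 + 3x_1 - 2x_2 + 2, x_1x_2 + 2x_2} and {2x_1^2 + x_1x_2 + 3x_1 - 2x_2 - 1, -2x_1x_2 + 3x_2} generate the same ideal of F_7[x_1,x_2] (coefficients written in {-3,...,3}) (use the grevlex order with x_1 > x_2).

No, the ideals differ.

For a fixed monomial order, each ideal has a unique reduced Gröbner basis; comparing bases decides equality.
Buchberger on the first generating set:
f_1 = 2x_1^2 + x_1x_2 + 3x_1 - 2x_2 + 2, LT = x_1^2.
f_2 = x_1x_2 + 2x_2, LT = x_1x_2.

S(f_1,f_2): lcm = x_1^2x_2. S = -3x_1x_2^2 + 3x_1x_2 - x_2^2 + x_2.
  reduce S modulo (f_1, f_2):
  remainder -2x_2^2 + 2x_2 ≠ 0; add g_3 = -2x_2^2 + 2x_2 to the basis.

The other S-polynomials (S(f_1,g_3), S(f_2,g_3)) all reduce to 0 modulo the current basis, so we have a Gröbner basis.
Inter-reduce: drop elements whose leading term is divisible by another's, tail-reduce, and make monic.
Reduced Gröbner basis: {x_1^2 - 2x_1 - 2x_2 + 1, x_1x_2 + 2x_2, x_2^2 - x_2}.

Buchberger on the second generating set:
h_1 = 2x_1^2 + x_1x_2 + 3x_1 - 2x_2 - 1, LT = x_1^2.
h_2 = -2x_1x_2 + 3x_2, LT = x_1x_2.

S(h_1,h_2): lcm = x_1^2x_2. S = -3x_1x_2^2 + 3x_1x_2 - x_2^2 + 3x_2.
  reduce S modulo (h_1, h_2):
  remainder -2x_2^2 - 3x_2 ≠ 0; add k_3 = -2x_2^2 - 3x_2 to the basis.

The other S-polynomials (S(h_1,k_3), S(h_2,k_3)) all reduce to 0 modulo the current basis, so we have a Gröbner basis.
Inter-reduce: drop elements whose leading term is divisible by another's, tail-reduce, and make monic.
Reduced Gröbner basis: {x_1^2 - 2x_1 - 2x_2 + 3, x_1x_2 + 2x_2, x_2^2 - 2x_2}.

Since the reduced bases disagree, the two ideals are not the same.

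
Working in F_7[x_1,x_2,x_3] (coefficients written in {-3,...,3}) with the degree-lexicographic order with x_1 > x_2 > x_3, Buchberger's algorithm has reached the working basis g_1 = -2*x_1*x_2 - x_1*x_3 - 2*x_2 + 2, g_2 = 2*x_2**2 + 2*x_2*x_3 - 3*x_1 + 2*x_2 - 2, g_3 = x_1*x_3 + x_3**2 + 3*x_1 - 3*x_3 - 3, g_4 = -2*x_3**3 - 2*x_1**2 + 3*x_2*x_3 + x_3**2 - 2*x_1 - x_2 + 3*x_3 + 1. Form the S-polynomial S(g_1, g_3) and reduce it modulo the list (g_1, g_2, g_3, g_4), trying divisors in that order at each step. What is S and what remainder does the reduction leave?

S(g_1, g_3) = -3*x_1*x_3**2 - x_2*x_3**2 - 3*x_1*x_2 - 3*x_2*x_3 + 3*x_2 - x_3; remainder on division = -x_2*x_3**2 - 3*x_1**2 - 2*x_2*x_3 + 3*x_3**2 - 3*x_1 + x_2 - 2*x_3 + 2.

lcm(LM(g_1), LM(g_3)) = x_1*x_2*x_3.
S = (lcm/LT(g_1))·g_1 − (lcm/LT(g_3))·g_3 = -3*x_1*x_3**2 - x_2*x_3**2 - 3*x_1*x_2 - 3*x_2*x_3 + 3*x_2 - x_3.
Reduce S modulo (g_1, g_2, g_3, g_4) in that order:
  leading term x_1*x_3**2: subtract (-3*x_3)·g_3 from -3*x_1*x_3**2 - x_2*x_3**2 - 3*x_1*x_2 - 3*x_2*x_3 + 3*x_2 - x_3 → -x_2*x_3**2 + 3*x_3**3 - 3*x_1*x_2 + 2*x_1*x_3 - 3*x_2*x_3 - 2*x_3**2 + 3*x_2 - 3*x_3
  leading term x_2*x_3**2: no divisor's leading term divides it; move -x_2*x_3**2 to the remainder.
  leading term x_3**3: subtract (2)·g_4 from 3*x_3**3 - 3*x_1*x_2 + 2*x_1*x_3 - 3*x_2*x_3 - 2*x_3**2 + 3*x_2 - 3*x_3 → -3*x_1**2 - 3*x_1*x_2 + 2*x_1*x_3 - 2*x_2*x_3 + 3*x_3**2 - 3*x_1 - 2*x_2 - 2*x_3 - 2
  leading term x_1**2: no divisor's leading term divides it; move -3*x_1**2 to the remainder.
  leading term x_1*x_2: subtract (-2)·g_1 from -3*x_1*x_2 + 2*x_1*x_3 - 2*x_2*x_3 + 3*x_3**2 - 3*x_1 - 2*x_2 - 2*x_3 - 2 → -2*x_2*x_3 + 3*x_3**2 - 3*x_1 + x_2 - 2*x_3 + 2
  leading term x_2*x_3: no divisor's leading term divides it; move -2*x_2*x_3 to the remainder.
  leading term x_3**2: no divisor's leading term divides it; move 3*x_3**2 to the remainder.
  leading term x_1: no divisor's leading term divides it; move -3*x_1 to the remainder.
  leading term x_2: no divisor's leading term divides it; move x_2 to the remainder.
  leading term x_3: no divisor's leading term divides it; move -2*x_3 to the remainder.
  leading term 1: no divisor's leading term divides it; move 2 to the remainder.
The remainder -x_2*x_3**2 - 3*x_1**2 - 2*x_2*x_3 + 3*x_3**2 - 3*x_1 + x_2 - 2*x_3 + 2 is nonzero, so it would be added as the next basis element.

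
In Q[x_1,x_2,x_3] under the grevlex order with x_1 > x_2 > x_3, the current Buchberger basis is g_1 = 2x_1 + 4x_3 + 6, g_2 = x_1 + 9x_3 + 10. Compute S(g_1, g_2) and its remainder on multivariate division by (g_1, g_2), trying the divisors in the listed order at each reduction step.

lcm(LM(g_1), LM(g_2)) = x_1.
S = (lcm/LT(g_1))·g_1 − (lcm/LT(g_2))·g_2 = -7x_3 - 7.
Reduce S modulo (g_1, g_2) in that order:
  leading term x_3: no divisor's leading term divides it; move -7x_3 to the remainder.
  leading term 1: no divisor's leading term divides it; move -7 to the remainder.
The remainder -7x_3 - 7 is nonzero, so it would be added as the next basis element.

S(g_1, g_2) = -7x_3 - 7; remainder on division = -7x_3 - 7.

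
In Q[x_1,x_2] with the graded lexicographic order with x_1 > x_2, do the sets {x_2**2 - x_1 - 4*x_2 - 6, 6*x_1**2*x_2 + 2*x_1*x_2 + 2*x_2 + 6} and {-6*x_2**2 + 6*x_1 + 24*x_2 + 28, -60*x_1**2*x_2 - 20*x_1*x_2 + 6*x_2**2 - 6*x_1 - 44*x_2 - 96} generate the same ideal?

Equality of ideals is decidable: compute both reduced Gröbner bases (unique for the ordering) and check whether they agree.
Buchberger on the first generating set:
f_1 = x_2**2 - x_1 - 4*x_2 - 6, LT = x_2**2.
f_2 = 6*x_1**2*x_2 + 2*x_1*x_2 + 2*x_2 + 6, LT = x_1**2*x_2.

S(f_1,f_2): lcm = x_1**2*x_2**2. S = -x_1**3 - 4*x_1**2*x_2 - 1/3*x_1*x_2**2 - 6*x_1**2 - 1/3*x_2**2 - x_2.
  leading term x_1**3: no divisor's leading term divides it; move -x_1**3 to the remainder.
  leading term x_1**2*x_2: subtract (-2/3)·f_2 from -4*x_1**2*x_2 - 1/3*x_1*x_2**2 - 6*x_1**2 - 1/3*x_2**2 - x_2 → -1/3*x_1*x_2**2 - 6*x_1**2 + 4/3*x_1*x_2 - 1/3*x_2**2 + 1/3*x_2 + 4
  leading term x_1*x_2**2: subtract (-1/3*x_1)·f_1 from -1/3*x_1*x_2**2 - 6*x_1**2 + 4/3*x_1*x_2 - 1/3*x_2**2 + 1/3*x_2 + 4 → -19/3*x_1**2 - 1/3*x_2**2 - 2*x_1 + 1/3*x_2 + 4
  leading term x_1**2: no divisor's leading term divides it; move -19/3*x_1**2 to the remainder.
  leading term x_2**2: subtract (-1/3)·f_1 from -1/3*x_2**2 - 2*x_1 + 1/3*x_2 + 4 → -7/3*x_1 - x_2 + 2
  leading term x_1: no divisor's leading term divides it; move -7/3*x_1 to the remainder.
  leading term x_2: no divisor's leading term divides it; move -x_2 to the remainder.
  leading term 1: no divisor's leading term divides it; move 2 to the remainder.
  remainder -x_1**3 - 19/3*x_1**2 - 7/3*x_1 - x_2 + 2 ≠ 0; add g_3 = -x_1**3 - 19/3*x_1**2 - 7/3*x_1 - x_2 + 2 to the basis.

The other S-polynomials (S(f_1,g_3), S(f_2,g_3)) all reduce to 0 modulo the current basis, so we have a Gröbner basis.
Inter-reduce: drop elements whose leading term is divisible by another's, tail-reduce, and make monic.
Reduced Gröbner basis: {x_1**3 + 19/3*x_1**2 + 7/3*x_1 + x_2 - 2, x_1**2*x_2 + 1/3*x_1*x_2 + 1/3*x_2 + 1, x_2**2 - x_1 - 4*x_2 - 6}.

Buchberger on the second generating set:
h_1 = -6*x_2**2 + 6*x_1 + 24*x_2 + 28, LT = x_2**2.
h_2 = -60*x_1**2*x_2 - 20*x_1*x_2 + 6*x_2**2 - 6*x_1 - 44*x_2 - 96, LT = x_1**2*x_2.

S(h_1,h_2): lcm = x_1**2*x_2**2. S = -x_1**3 - 4*x_1**2*x_2 - 1/3*x_1*x_2**2 + 1/10*x_2**3 - 14/3*x_1**2 - 1/10*x_1*x_2 - 11/15*x_2**2 - 8/5*x_2.
  leading term x_1**3: no divisor's leading term divides it; move -x_1**3 to the remainder.
  leading term x_1**2*x_2: subtract (1/15)·h_2 from -4*x_1**2*x_2 - 1/3*x_1*x_2**2 + 1/10*x_2**3 - 14/3*x_1**2 - 1/10*x_1*x_2 - 11/15*x_2**2 - 8/5*x_2 → -1/3*x_1*x_2**2 + 1/10*x_2**3 - 14/3*x_1**2 + 37/30*x_1*x_2 - 17/15*x_2**2 + 2/5*x_1 + 4/3*x_2 + 32/5
  leading term x_1*x_2**2: subtract (1/18*x_1)·h_1 from -1/3*x_1*x_2**2 + 1/10*x_2**3 - 14/3*x_1**2 + 37/30*x_1*x_2 - 17/15*x_2**2 + 2/5*x_1 + 4/3*x_2 + 32/5 → 1/10*x_2**3 - 5*x_1**2 - 1/10*x_1*x_2 - 17/15*x_2**2 - 52/45*x_1 + 4/3*x_2 + 32/5
  leading term x_2**3: subtract (-1/60*x_2)·h_1 from 1/10*x_2**3 - 5*x_1**2 - 1/10*x_1*x_2 - 17/15*x_2**2 - 52/45*x_1 + 4/3*x_2 + 32/5 → -5*x_1**2 - 11/15*x_2**2 - 52/45*x_1 + 9/5*x_2 + 32/5
  leading term x_1**2: no divisor's leading term divides it; move -5*x_1**2 to the remainder.
  leading term x_2**2: subtract (11/90)·h_1 from -11/15*x_2**2 - 52/45*x_1 + 9/5*x_2 + 32/5 → -17/9*x_1 - 17/15*x_2 + 134/45
  leading term x_1: no divisor's leading term divides it; move -17/9*x_1 to the remainder.
  leading term x_2: no divisor's leading term divides it; move -17/15*x_2 to the remainder.
  leading term 1: no divisor's leading term divides it; move 134/45 to the remainder.
  remainder -x_1**3 - 5*x_1**2 - 17/9*x_1 - 17/15*x_2 + 134/45 ≠ 0; add k_3 = -x_1**3 - 5*x_1**2 - 17/9*x_1 - 17/15*x_2 + 134/45 to the basis.

The other S-polynomials (S(h_1,k_3), S(h_2,k_3)) all reduce to 0 modulo the current basis, so we have a Gröbner basis.
Inter-reduce: drop elements whose leading term is divisible by another's, tail-reduce, and make monic.
Reduced Gröbner basis: {x_1**3 + 5*x_1**2 + 17/9*x_1 + 17/15*x_2 - 134/45, x_1**2*x_2 + 1/3*x_1*x_2 + 1/3*x_2 + 17/15, x_2**2 - x_1 - 4*x_2 - 14/3}.

These differ, so the ideals are not equal.

No, the ideals differ.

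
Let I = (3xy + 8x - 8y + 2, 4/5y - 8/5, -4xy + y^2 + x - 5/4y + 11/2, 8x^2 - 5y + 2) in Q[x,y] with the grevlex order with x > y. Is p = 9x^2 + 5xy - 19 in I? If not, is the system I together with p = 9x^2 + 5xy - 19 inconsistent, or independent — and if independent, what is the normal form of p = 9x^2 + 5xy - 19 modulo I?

9x^2 + 5xy - 19 lies in I (it reduces to 0).

First compute the reduced Gröbner basis of I by Buchberger's algorithm.
f_1 = 3xy + 8x - 8y + 2, LT = xy.
f_2 = 4/5y - 8/5, LT = y.
f_3 = -4xy + y^2 + x - 5/4y + 11/2, LT = xy.
f_4 = 8x^2 - 5y + 2, LT = x^2.

S(f_1,f_2): lcm = xy. S = 14/3x - 8/3y + 2/3.
  leading term x: no divisor's leading term divides it; move 14/3x to the remainder.
  leading term y: subtract (-10/3)·f_2 from -8/3y + 2/3 → -14/3
  leading term 1: no divisor's leading term divides it; move -14/3 to the remainder.
  remainder 14/3x - 14/3 ≠ 0; add h_5 = 14/3x - 14/3 to the basis.

The other S-polynomials (S(f_1,f_3), S(f_1,f_4), S(f_2,f_3), S(f_2,f_4), S(f_3,f_4), S(f_1,h_5), S(f_2,h_5), S(f_3,h_5), S(f_4,h_5)) all reduce to 0 modulo the current basis, so we have a Gröbner basis.
Inter-reduce: drop elements whose leading term is divisible by another's, tail-reduce, and make monic.
Reduced Gröbner basis: {x - 1, y - 2}.
Label its elements g_1 = x - 1, g_2 = y - 2.

Reduce p = 9x^2 + 5xy - 19 modulo G:
  leading term x^2: subtract (9x)·g_1 from 9x^2 + 5xy - 19 → 5xy + 9x - 19
  leading term xy: subtract (5y)·g_1 from 5xy + 9x - 19 → 9x + 5y - 19
  leading term x: subtract (9)·g_1 from 9x + 5y - 19 → 5y - 10
  leading term y: subtract (5)·g_2 from 5y - 10 → 0
  normal form = 0.
Since the normal form is 0, p ∈ I.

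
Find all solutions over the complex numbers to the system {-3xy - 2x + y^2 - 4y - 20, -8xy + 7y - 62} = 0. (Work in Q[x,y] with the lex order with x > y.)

Compute a lex Gröbner basis by Buchberger's algorithm.
f_1 = -3xy - 2x + y^2 - 4y - 20, LT = xy.
f_2 = -8xy + 7y - 62, LT = xy.

S(f_1,f_2): lcm = xy. S = 2/3x - 1/3y^2 + 53/24y - 13/12.
  reduce S modulo (f_1, f_2):
  remainder 2/3x - 1/3y^2 + 53/24y - 13/12 ≠ 0; add h_3 = 2/3x - 1/3y^2 + 53/24y - 13/12 to the basis.

S(f_1,h_3): lcm = xy. S = 2/3x + 1/2y^3 - 175/48y^2 + 71/24y + 20/3.
  reduce S modulo (f_1, f_2, h_3):
  remainder 1/2y^3 - 53/16y^2 + 3/4y + 31/4 ≠ 0; add h_4 = 1/2y^3 - 53/16y^2 + 3/4y + 31/4 to the basis.

The other S-polynomials (S(f_2,h_3), S(f_1,h_4), S(f_2,h_4), S(h_3,h_4)) all reduce to 0 modulo the current basis, so we have a Gröbner basis.
Inter-reduce: drop elements whose leading term is divisible by another's, tail-reduce, and make monic.
Reduced Gröbner basis: {x - 1/2y^2 + 53/16y - 13/8, y^3 - 53/8y^2 + 3/2y + 31/2}.

From the last basis element, y^3 - 53/8y^2 + 3/2y + 31/2 = 0, so y takes values in {2, 37/16 - sqrt(3353)/16, 37/16 + sqrt(3353)/16}. Each choice, substituted upward through the basis, yields the corresponding point(s) of the solution set.
  y = 2: the earlier basis element becomes x + 3 = 0, giving x = -3 — point (-3, 2).
  y = 37/16 - sqrt(3353)/16: the earlier basis element becomes x - sqrt(3353)/16 - 51/16 = 0, giving x = 51/16 + sqrt(3353)/16 — point (51/16 + sqrt(3353)/16, 37/16 - sqrt(3353)/16).
  y = 37/16 + sqrt(3353)/16: the earlier basis element becomes x - 51/16 + sqrt(3353)/16 = 0, giving x = 51/16 - sqrt(3353)/16 — point (51/16 - sqrt(3353)/16, 37/16 + sqrt(3353)/16).

{(-3, 2), (51/16 + sqrt(3353)/16, 37/16 - sqrt(3353)/16), (51/16 - sqrt(3353)/16, 37/16 + sqrt(3353)/16)}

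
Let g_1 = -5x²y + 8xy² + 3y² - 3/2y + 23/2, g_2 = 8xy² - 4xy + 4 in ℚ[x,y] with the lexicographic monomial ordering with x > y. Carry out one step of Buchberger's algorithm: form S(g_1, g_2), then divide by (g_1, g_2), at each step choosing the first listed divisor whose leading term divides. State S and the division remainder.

lcm(LM(g_1), LM(g_2)) = x²y².
S = (lcm/LT(g_1))·g_1 − (lcm/LT(g_2))·g_2 = ½x²y - 8/5xy³ - ½x - ⅗y³ + 3/10y² - 23/10y.
Reduce S modulo (g_1, g_2) in that order:
  leading term x²y: subtract (-1/10)·g_1 from ½x²y - 8/5xy³ - ½x - ⅗y³ + 3/10y² - 23/10y → -8/5xy³ + ⅘xy² - ½x - ⅗y³ + ⅗y² - 49/20y + 23/20
  leading term xy³: subtract (-⅕y)·g_2 from -8/5xy³ + ⅘xy² - ½x - ⅗y³ + ⅗y² - 49/20y + 23/20 → -½x - ⅗y³ + ⅗y² - 33/20y + 23/20
  leading term x: no divisor's leading term divides it; move -½x to the remainder.
  leading term y³: no divisor's leading term divides it; move -⅗y³ to the remainder.
  leading term y²: no divisor's leading term divides it; move ⅗y² to the remainder.
  leading term y: no divisor's leading term divides it; move -33/20y to the remainder.
  leading term 1: no divisor's leading term divides it; move 23/20 to the remainder.
The remainder -½x - ⅗y³ + ⅗y² - 33/20y + 23/20 is nonzero, so it would be added as the next basis element.

S(g_1, g_2) = ½x²y - 8/5xy³ - ½x - ⅗y³ + 3/10y² - 23/10y; remainder on division = -½x - ⅗y³ + ⅗y² - 33/20y + 23/20.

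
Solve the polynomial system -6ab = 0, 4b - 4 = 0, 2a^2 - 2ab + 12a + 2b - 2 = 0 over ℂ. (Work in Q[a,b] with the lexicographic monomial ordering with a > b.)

{(0, 1)}

Compute a lex Gröbner basis by Buchberger's algorithm.
f_1 = -6ab, LT = ab.
f_2 = 4b - 4, LT = b.
f_3 = 2a^2 - 2ab + 12a + 2b - 2, LT = a^2.

S(f_1,f_2): lcm = ab. S = a.
  leading term a: no divisor's leading term divides it; move a to the remainder.
  remainder a ≠ 0; add h_4 = a to the basis.

The other S-polynomials (S(f_1,f_3), S(f_2,f_3), S(f_1,h_4), S(f_2,h_4), S(f_3,h_4)) all reduce to 0 modulo the current basis, so we have a Gröbner basis.
Inter-reduce: drop elements whose leading term is divisible by another's, tail-reduce, and make monic.
Reduced Gröbner basis: {a, b - 1}.

Elimination: the polynomial b - 1 lies in the elimination ideal for b, so b ∈ {1}. For each such b, the remaining basis elements (now univariate) give the rest of the solution.
  b = 1: the earlier basis element becomes a = 0, giving a = 0 — point (0, 1).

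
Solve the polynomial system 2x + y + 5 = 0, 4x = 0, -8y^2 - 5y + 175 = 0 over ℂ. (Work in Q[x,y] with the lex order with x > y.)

{(0, -5)}

Compute a lex Gröbner basis by Buchberger's algorithm.
f_1 = 2x + y + 5, LT = x.
f_2 = 4x, LT = x.
f_3 = -8y^2 - 5y + 175, LT = y^2.

S(f_1,f_2): lcm = x. S = 1/2y + 5/2.
  leading term y: no divisor's leading term divides it; move 1/2y to the remainder.
  leading term 1: no divisor's leading term divides it; move 5/2 to the remainder.
  remainder 1/2y + 5/2 ≠ 0; add h_4 = 1/2y + 5/2 to the basis.

S(f_1,f_3): leading monomials are coprime, so the S-polynomial reduces to 0 (Buchberger's first criterion).
S(f_2,f_3): leading monomials are coprime, so the S-polynomial reduces to 0 (Buchberger's first criterion).
S(f_1,h_4): leading monomials are coprime, so the S-polynomial reduces to 0 (Buchberger's first criterion).
S(f_2,h_4): leading monomials are coprime, so the S-polynomial reduces to 0 (Buchberger's first criterion).
S(f_3,h_4): lcm = y^2. S = -35/8y - 175/8.
  leading term y: subtract (-35/4)·h_4 from -35/8y - 175/8 → 0
  remainder 0.

Every S-polynomial of the final basis reduces to 0, so we have a Gröbner basis.
Inter-reduce: drop elements whose leading term is divisible by another's, tail-reduce, and make monic.
Reduced Gröbner basis: {x, y + 5}.

Elimination: the polynomial y + 5 lies in the elimination ideal for y, so y ∈ {-5}. For each such y, the remaining basis elements (now univariate) give the rest of the solution.
  y = -5: the earlier basis element becomes x = 0, giving x = 0 — point (0, -5).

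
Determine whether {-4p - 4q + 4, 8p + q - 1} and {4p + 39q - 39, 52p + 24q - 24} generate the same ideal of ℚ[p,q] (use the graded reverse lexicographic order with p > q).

Yes, the ideals are equal.

For a fixed monomial order, each ideal has a unique reduced Gröbner basis; comparing bases decides equality.
Buchberger on the first generating set:
f_1 = -4p - 4q + 4, LT = p.
f_2 = 8p + q - 1, LT = p.

S(f_1,f_2): lcm = p. S = ⅞q - ⅞.
  leading term q: no divisor's leading term divides it; move ⅞q to the remainder.
  leading term 1: no divisor's leading term divides it; move -⅞ to the remainder.
  remainder ⅞q - ⅞ ≠ 0; add g_3 = ⅞q - ⅞ to the basis.

The other S-polynomials (S(f_1,g_3), S(f_2,g_3)) all reduce to 0 modulo the current basis, so we have a Gröbner basis.
Inter-reduce: drop elements whose leading term is divisible by another's, tail-reduce, and make monic.
Reduced Gröbner basis: {p, q - 1}.

Buchberger on the second generating set:
h_1 = 4p + 39q - 39, LT = p.
h_2 = 52p + 24q - 24, LT = p.

S(h_1,h_2): lcm = p. S = 483/52q - 483/52.
  leading term q: no divisor's leading term divides it; move 483/52q to the remainder.
  leading term 1: no divisor's leading term divides it; move -483/52 to the remainder.
  remainder 483/52q - 483/52 ≠ 0; add k_3 = 483/52q - 483/52 to the basis.

The other S-polynomials (S(h_1,k_3), S(h_2,k_3)) all reduce to 0 modulo the current basis, so we have a Gröbner basis.
Inter-reduce: drop elements whose leading term is divisible by another's, tail-reduce, and make monic.
Reduced Gröbner basis: {p, q - 1}.

Same reduced basis, so the two generating sets span the same ideal.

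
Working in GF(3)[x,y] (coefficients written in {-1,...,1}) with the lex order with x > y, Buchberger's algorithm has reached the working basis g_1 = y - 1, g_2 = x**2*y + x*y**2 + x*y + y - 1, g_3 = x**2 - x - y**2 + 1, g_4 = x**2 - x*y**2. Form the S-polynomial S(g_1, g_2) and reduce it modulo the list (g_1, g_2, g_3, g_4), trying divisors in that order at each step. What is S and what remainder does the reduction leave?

S(g_1, g_2) = -x**2 - x*y**2 - x*y - y + 1; remainder on division = 0.

lcm(LM(g_1), LM(g_2)) = x**2*y.
S = (lcm/LT(g_1))·g_1 − (lcm/LT(g_2))·g_2 = -x**2 - x*y**2 - x*y - y + 1.
Reduce S modulo (g_1, g_2, g_3, g_4) in that order:
  leading term x**2: subtract (-1)·g_3 from -x**2 - x*y**2 - x*y - y + 1 → -x*y**2 - x*y - x - y**2 - y - 1
  leading term x*y**2: subtract (-x*y)·g_1 from -x*y**2 - x*y - x - y**2 - y - 1 → x*y - x - y**2 - y - 1
  leading term x*y: subtract (x)·g_1 from x*y - x - y**2 - y - 1 → -y**2 - y - 1
  leading term y**2: subtract (-y)·g_1 from -y**2 - y - 1 → y - 1
  leading term y: subtract (1)·g_1 from y - 1 → 0
The remainder is 0, so this S-polynomial contributes no new basis element.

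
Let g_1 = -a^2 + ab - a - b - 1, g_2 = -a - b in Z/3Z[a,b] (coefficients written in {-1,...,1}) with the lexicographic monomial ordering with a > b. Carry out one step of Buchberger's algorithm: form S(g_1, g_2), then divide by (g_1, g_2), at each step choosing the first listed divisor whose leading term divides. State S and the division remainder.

S(g_1, g_2) = ab + a + b + 1; remainder on division = -b^2 + 1.

lcm(LM(g_1), LM(g_2)) = a^2.
S = (lcm/LT(g_1))·g_1 − (lcm/LT(g_2))·g_2 = ab + a + b + 1.
Reduce S modulo (g_1, g_2) in that order:
  leading term ab: subtract (-b)·g_2 from ab + a + b + 1 → a - b^2 + b + 1
  leading term a: subtract (-1)·g_2 from a - b^2 + b + 1 → -b^2 + 1
  leading term b^2: no divisor's leading term divides it; move -b^2 to the remainder.
  leading term 1: no divisor's leading term divides it; move 1 to the remainder.
The remainder -b^2 + 1 is nonzero, so it would be added as the next basis element.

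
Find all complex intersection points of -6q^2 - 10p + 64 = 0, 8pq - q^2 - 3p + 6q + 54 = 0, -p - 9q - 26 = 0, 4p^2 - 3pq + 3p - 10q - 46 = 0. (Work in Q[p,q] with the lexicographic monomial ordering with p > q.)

Compute a lex Gröbner basis by Buchberger's algorithm.
f_1 = -10p - 6q^2 + 64, LT = p.
f_2 = 8pq - 3p - q^2 + 6q + 54, LT = pq.
f_3 = -p - 9q - 26, LT = p.
f_4 = 4p^2 - 3pq + 3p - 10q - 46, LT = p^2.

S(f_1,f_2): lcm = pq. S = 3/8p + 3/5q^3 + 1/8q^2 - 143/20q - 27/4.
  leading term p: subtract (-3/80)·f_1 from 3/8p + 3/5q^3 + 1/8q^2 - 143/20q - 27/4 → 3/5q^3 - 1/10q^2 - 143/20q - 87/20
  leading term q^3: no divisor's leading term divides it; move 3/5q^3 to the remainder.
  leading term q^2: no divisor's leading term divides it; move -1/10q^2 to the remainder.
  leading term q: no divisor's leading term divides it; move -143/20q to the remainder.
  leading term 1: no divisor's leading term divides it; move -87/20 to the remainder.
  remainder 3/5q^3 - 1/10q^2 - 143/20q - 87/20 ≠ 0; add h_5 = 3/5q^3 - 1/10q^2 - 143/20q - 87/20 to the basis.

S(f_1,f_3): lcm = p. S = 3/5q^2 - 9q - 162/5.
  leading term q^2: no divisor's leading term divides it; move 3/5q^2 to the remainder.
  leading term q: no divisor's leading term divides it; move -9q to the remainder.
  leading term 1: no divisor's leading term divides it; move -162/5 to the remainder.
  remainder 3/5q^2 - 9q - 162/5 ≠ 0; add h_6 = 3/5q^2 - 9q - 162/5 to the basis.

S(f_1,f_4): lcm = p^2. S = 3/5pq^2 + 3/4pq - 143/20p + 5/2q + 23/2.
  leading term pq^2: subtract (-3/50q^2)·f_1 from 3/5pq^2 + 3/4pq - 143/20p + 5/2q + 23/2 → 3/4pq - 143/20p - 9/25q^4 + 96/25q^2 + 5/2q + 23/2
  leading term pq: subtract (-3/40q)·f_1 from 3/4pq - 143/20p - 9/25q^4 + 96/25q^2 + 5/2q + 23/2 → -143/20p - 9/25q^4 - 9/20q^3 + 96/25q^2 + 73/10q + 23/2
  leading term p: subtract (143/200)·f_1 from -143/20p - 9/25q^4 - 9/20q^3 + 96/25q^2 + 73/10q + 23/2 → -9/25q^4 - 9/20q^3 + 813/100q^2 + 73/10q - 1713/50
  leading term q^4: subtract (-3/5q)·h_5 from -9/25q^4 - 9/20q^3 + 813/100q^2 + 73/10q - 1713/50 → -51/100q^3 + 96/25q^2 + 469/100q - 1713/50
  leading term q^3: subtract (-17/20)·h_5 from -51/100q^3 + 96/25q^2 + 469/100q - 1713/50 → 751/200q^2 - 111/80q - 15183/400
  leading term q^2: subtract (751/120)·h_6 from 751/200q^2 - 111/80q - 15183/400 → 879/16q + 2637/16
  leading term q: no divisor's leading term divides it; move 879/16q to the remainder.
  leading term 1: no divisor's leading term divides it; move 2637/16 to the remainder.
  remainder 879/16q + 2637/16 ≠ 0; add h_7 = 879/16q + 2637/16 to the basis.

The other S-polynomials (S(f_2,f_3), S(f_2,f_4), S(f_3,f_4), S(f_1,h_5), S(f_2,h_5), S(f_3,h_5), S(f_4,h_5), S(f_1,h_6), S(f_2,h_6), S(f_3,h_6), S(f_4,h_6), S(h_5,h_6), S(f_1,h_7), S(f_2,h_7), S(f_3,h_7), S(f_4,h_7), S(h_5,h_7), S(h_6,h_7)) all reduce to 0 modulo the current basis, so we have a Gröbner basis.
Inter-reduce: drop elements whose leading term is divisible by another's, tail-reduce, and make monic.
Reduced Gröbner basis: {p - 1, q + 3}.

Elimination: the polynomial q + 3 lies in the elimination ideal for q, so q ∈ {-3}. For each such q, the remaining basis elements (now univariate) give the rest of the solution.
  q = -3: the earlier basis element becomes p - 1 = 0, giving p = 1 — point (1, -3).
Each listed point satisfies every original equation (direct substitution).

{(1, -3)}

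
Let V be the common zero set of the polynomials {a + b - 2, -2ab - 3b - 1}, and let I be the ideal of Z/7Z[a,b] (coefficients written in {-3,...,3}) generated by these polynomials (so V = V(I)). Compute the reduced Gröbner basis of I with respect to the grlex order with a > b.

G = {b^{2} + 3, a + b - 2}

f_1 = a + b - 2, LT = a.
f_2 = -2ab - 3b - 1, LT = ab.

S(f_1,f_2): lcm = ab. S = b^{2} + 3.
  leading term b^{2}: no divisor's leading term divides it; move b^{2} to the remainder.
  leading term 1: no divisor's leading term divides it; move 3 to the remainder.
  remainder b^{2} + 3 ≠ 0; add g_3 = b^{2} + 3 to the basis.

The other S-polynomials (S(f_1,g_3), S(f_2,g_3)) all reduce to 0 modulo the current basis, so we have a Gröbner basis.
Inter-reduce: drop elements whose leading term is divisible by another's, tail-reduce, and make monic.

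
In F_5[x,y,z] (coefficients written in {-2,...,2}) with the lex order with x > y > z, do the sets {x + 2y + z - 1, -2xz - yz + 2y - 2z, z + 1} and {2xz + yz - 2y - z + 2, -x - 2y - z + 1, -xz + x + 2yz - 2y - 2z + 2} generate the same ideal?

Yes, the ideals are equal.

For a fixed monomial order, each ideal has a unique reduced Gröbner basis; comparing bases decides equality.
Buchberger on the first generating set:
f_1 = x + 2y + z - 1, LT = x.
f_2 = -2xz - yz + 2y - 2z, LT = xz.
f_3 = z + 1, LT = z.

S(f_1,f_2): lcm = xz. S = -yz + y + z^{2} - 2z.
  leading term yz: subtract (-y)·f_3 from -yz + y + z^{2} - 2z → 2y + z^{2} - 2z
  leading term y: no divisor's leading term divides it; move 2y to the remainder.
  leading term z^{2}: subtract (z)·f_3 from z^{2} - 2z → 2z
  leading term z: subtract (2)·f_3 from 2z → -2
  leading term 1: no divisor's leading term divides it; move -2 to the remainder.
  remainder 2y - 2 ≠ 0; add g_4 = 2y - 2 to the basis.

The other S-polynomials (S(f_1,f_3), S(f_2,f_3), S(f_1,g_4), S(f_2,g_4), S(f_3,g_4)) all reduce to 0 modulo the current basis, so we have a Gröbner basis.
Inter-reduce: drop elements whose leading term is divisible by another's, tail-reduce, and make monic.
Reduced Gröbner basis: {x, y - 1, z + 1}.

Buchberger on the second generating set:
h_1 = 2xz + yz - 2y - z + 2, LT = xz.
h_2 = -x - 2y - z + 1, LT = x.
h_3 = -xz + x + 2yz - 2y - 2z + 2, LT = xz.

S(h_1,h_2): lcm = xz. S = yz - y - z^{2} - 2z + 1.
  leading term yz: no divisor's leading term divides it; move yz to the remainder.
  leading term y: no divisor's leading term divides it; move -y to the remainder.
  leading term z^{2}: no divisor's leading term divides it; move -z^{2} to the remainder.
  leading term z: no divisor's leading term divides it; move -2z to the remainder.
  leading term 1: no divisor's leading term divides it; move 1 to the remainder.
  remainder yz - y - z^{2} - 2z + 1 ≠ 0; add k_4 = yz - y - z^{2} - 2z + 1 to the basis.

S(h_1,h_3): lcm = xz. S = x + 2y - 2.
  leading term x: subtract (-1)·h_2 from x + 2y - 2 → -z - 1
  leading term z: no divisor's leading term divides it; move -z to the remainder.
  leading term 1: no divisor's leading term divides it; move -1 to the remainder.
  remainder -z - 1 ≠ 0; add k_5 = -z - 1 to the basis.

S(h_3,k_4): lcm = xyz. S = xz^{2} + 2xz - x - 2y^{2}z + 2y^{2} + 2yz - 2y.
  leading term xz^{2}: subtract (-2z)·h_1 from xz^{2} + 2xz - x - 2y^{2}z + 2y^{2} + 2yz - 2y → 2xz - x - 2y^{2}z + 2y^{2} + 2yz^{2} - 2yz - 2y - 2z^{2} - z
  leading term xz: subtract (1)·h_1 from 2xz - x - 2y^{2}z + 2y^{2} + 2yz^{2} - 2yz - 2y - 2z^{2} - z → -x - 2y^{2}z + 2y^{2} + 2yz^{2} + 2yz - 2z^{2} - 2
  leading term x: subtract (1)·h_2 from -x - 2y^{2}z + 2y^{2} + 2yz^{2} + 2yz - 2z^{2} - 2 → -2y^{2}z + 2y^{2} + 2yz^{2} + 2yz + 2y - 2z^{2} + z + 2
  leading term y^{2}z: subtract (-2y)·k_4 from -2y^{2}z + 2y^{2} + 2yz^{2} + 2yz + 2y - 2z^{2} + z + 2 → -2yz - y - 2z^{2} + z + 2
  leading term yz: subtract (-2)·k_4 from -2yz - y - 2z^{2} + z + 2 → 2y + z^{2} + 2z - 1
  leading term y: no divisor's leading term divides it; move 2y to the remainder.
  leading term z^{2}: subtract (-z)·k_5 from z^{2} + 2z - 1 → z - 1
  leading term z: subtract (-1)·k_5 from z - 1 → -2
  leading term 1: no divisor's leading term divides it; move -2 to the remainder.
  remainder 2y - 2 ≠ 0; add k_6 = 2y - 2 to the basis.

The other S-polynomials (S(h_2,h_3), S(h_1,k_4), S(h_2,k_4), S(h_1,k_5), S(h_2,k_5), S(h_3,k_5), S(k_4,k_5), S(h_1,k_6), S(h_2,k_6), S(h_3,k_6), S(k_4,k_6), S(k_5,k_6)) all reduce to 0 modulo the current basis, so we have a Gröbner basis.
Inter-reduce: drop elements whose leading term is divisible by another's, tail-reduce, and make monic.
Reduced Gröbner basis: {x, y - 1, z + 1}.

These coincide, so the ideals are equal.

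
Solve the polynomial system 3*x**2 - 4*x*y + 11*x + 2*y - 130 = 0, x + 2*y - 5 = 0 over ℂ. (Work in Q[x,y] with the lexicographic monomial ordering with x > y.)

{(5, 0), (-5, 5)}

Compute a lex Gröbner basis by Buchberger's algorithm.
f_1 = 3*x**2 - 4*x*y + 11*x + 2*y - 130, LT = x**2.
f_2 = x + 2*y - 5, LT = x.

S(f_1,f_2): lcm = x**2. S = -10/3*x*y + 26/3*x + 2/3*y - 130/3.
  leading term x*y: subtract (-10/3*y)·f_2 from -10/3*x*y + 26/3*x + 2/3*y - 130/3 → 26/3*x + 20/3*y**2 - 16*y - 130/3
  leading term x: subtract (26/3)·f_2 from 26/3*x + 20/3*y**2 - 16*y - 130/3 → 20/3*y**2 - 100/3*y
  leading term y**2: no divisor's leading term divides it; move 20/3*y**2 to the remainder.
  leading term y: no divisor's leading term divides it; move -100/3*y to the remainder.
  remainder 20/3*y**2 - 100/3*y ≠ 0; add h_3 = 20/3*y**2 - 100/3*y to the basis.

The other S-polynomials (S(f_1,h_3), S(f_2,h_3)) all reduce to 0 modulo the current basis, so we have a Gröbner basis.
Inter-reduce: drop elements whose leading term is divisible by another's, tail-reduce, and make monic.
Reduced Gröbner basis: {x + 2*y - 5, y**2 - 5*y}.

Elimination: the polynomial y**2 - 5*y lies in the elimination ideal for y, so y ∈ {0, 5}. For each such y, the remaining basis elements (now univariate) give the rest of the solution.
  y = 0: the earlier basis element becomes x - 5 = 0, giving x = 5 — point (5, 0).
  y = 5: the earlier basis element becomes x + 5 = 0, giving x = -5 — point (-5, 5).
Substituting each solution back into the original system confirms all equations vanish.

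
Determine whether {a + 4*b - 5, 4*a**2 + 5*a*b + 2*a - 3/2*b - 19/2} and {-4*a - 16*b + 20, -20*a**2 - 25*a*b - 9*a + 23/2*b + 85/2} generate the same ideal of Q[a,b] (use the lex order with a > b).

Yes, the ideals are equal.

For a fixed monomial order, each ideal has a unique reduced Gröbner basis; comparing bases decides equality.
Buchberger on the first generating set:
f_1 = a + 4*b - 5, LT = a.
f_2 = 4*a**2 + 5*a*b + 2*a - 3/2*b - 19/2, LT = a**2.

S(f_1,f_2): lcm = a**2. S = 11/4*a*b - 11/2*a + 3/8*b + 19/8.
  leading term a*b: subtract (11/4*b)·f_1 from 11/4*a*b - 11/2*a + 3/8*b + 19/8 → -11/2*a - 11*b**2 + 113/8*b + 19/8
  leading term a: subtract (-11/2)·f_1 from -11/2*a - 11*b**2 + 113/8*b + 19/8 → -11*b**2 + 289/8*b - 201/8
  leading term b**2: no divisor's leading term divides it; move -11*b**2 to the remainder.
  leading term b: no divisor's leading term divides it; move 289/8*b to the remainder.
  leading term 1: no divisor's leading term divides it; move -201/8 to the remainder.
  remainder -11*b**2 + 289/8*b - 201/8 ≠ 0; add g_3 = -11*b**2 + 289/8*b - 201/8 to the basis.

S(f_1,g_3): leading monomials are coprime, so the S-polynomial reduces to 0 (Buchberger's first criterion).
S(f_2,g_3): leading monomials are coprime, so the S-polynomial reduces to 0 (Buchberger's first criterion).
Every S-polynomial of the final basis reduces to 0, so we have a Gröbner basis.
Inter-reduce: drop elements whose leading term is divisible by another's, tail-reduce, and make monic.
Reduced Gröbner basis: {a + 4*b - 5, b**2 - 289/88*b + 201/88}.

Buchberger on the second generating set:
h_1 = -4*a - 16*b + 20, LT = a.
h_2 = -20*a**2 - 25*a*b - 9*a + 23/2*b + 85/2, LT = a**2.

S(h_1,h_2): lcm = a**2. S = 11/4*a*b - 109/20*a + 23/40*b + 17/8.
  leading term a*b: subtract (-11/16*b)·h_1 from 11/4*a*b - 109/20*a + 23/40*b + 17/8 → -109/20*a - 11*b**2 + 573/40*b + 17/8
  leading term a: subtract (109/80)·h_1 from -109/20*a - 11*b**2 + 573/40*b + 17/8 → -11*b**2 + 289/8*b - 201/8
  leading term b**2: no divisor's leading term divides it; move -11*b**2 to the remainder.
  leading term b: no divisor's leading term divides it; move 289/8*b to the remainder.
  leading term 1: no divisor's leading term divides it; move -201/8 to the remainder.
  remainder -11*b**2 + 289/8*b - 201/8 ≠ 0; add k_3 = -11*b**2 + 289/8*b - 201/8 to the basis.

S(h_1,k_3): leading monomials are coprime, so the S-polynomial reduces to 0 (Buchberger's first criterion).
S(h_2,k_3): leading monomials are coprime, so the S-polynomial reduces to 0 (Buchberger's first criterion).
Every S-polynomial of the final basis reduces to 0, so we have a Gröbner basis.
Inter-reduce: drop elements whose leading term is divisible by another's, tail-reduce, and make monic.
Reduced Gröbner basis: {a + 4*b - 5, b**2 - 289/88*b + 201/88}.

These coincide, so the ideals are equal.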